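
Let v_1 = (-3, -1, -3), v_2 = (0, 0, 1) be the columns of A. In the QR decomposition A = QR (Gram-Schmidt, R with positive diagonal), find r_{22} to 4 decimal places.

r_{22} = 0.7255

v_1 = (-3, -1, -3); ‖v_1‖ = 4.3589, so e_1 = (-0.6882, -0.2294, -0.6882).
e_1·v_2 = (-0.6882)·0 + (-0.2294)·0 + (-0.6882)·1 = -0.6882.
u_2 = v_2 + 0.6882·e_1 = (-0.4737, -0.1579, 0.5263).
r_{22} = ‖u_2‖ = 0.7255.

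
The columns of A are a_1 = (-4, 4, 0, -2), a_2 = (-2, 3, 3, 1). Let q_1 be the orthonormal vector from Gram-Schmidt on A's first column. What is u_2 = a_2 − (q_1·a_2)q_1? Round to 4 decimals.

a_1 = (-4, 4, 0, -2); ‖a_1‖ = 6.0000, so q_1 = (-0.6667, 0.6667, 0.0000, -0.3333).
q_1·a_2 = (-0.6667)·(-2) + 0.6667·3 + 0.0000·3 + (-0.3333)·1 = 3.0000.
u_2 = a_2 − 3.0000·q_1 = (0.0000, 1.0000, 3.0000, 2.0000).

u_2 = (0.0000, 1.0000, 3.0000, 2.0000)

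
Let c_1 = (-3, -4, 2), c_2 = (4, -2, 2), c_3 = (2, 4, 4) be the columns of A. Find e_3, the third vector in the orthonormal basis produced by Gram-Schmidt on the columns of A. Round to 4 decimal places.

e_1 = c_1/‖c_1‖ = (-3, -4, 2)/5.3852 = (-0.5571, -0.7428, 0.3714).
r_{12} = e_1·c_2 = 0.0000.
u_2 = c_2 + 0.0000·e_1 = (4.0000, -2.0000, 2.0000).
‖u_2‖ = 4.8990, so e_2 = (0.8165, -0.4082, 0.4082).
r_{13} = e_1·c_3 = -2.5997; r_{23} = e_2·c_3 = 1.6330.
u_3 = c_3 + 2.5997·e_1 − 1.6330·e_2 = (-0.7816, 2.7356, 4.2989).
‖u_3‖ = 5.1551, so e_3 = (-0.1516, 0.5307, 0.8339).

e_3 = (-0.1516, 0.5307, 0.8339)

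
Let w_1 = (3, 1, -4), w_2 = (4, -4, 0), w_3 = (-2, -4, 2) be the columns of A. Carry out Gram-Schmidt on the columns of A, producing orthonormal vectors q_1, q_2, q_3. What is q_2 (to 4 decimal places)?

q_2 = (0.5661, -0.7926, 0.2265)

q_1 = w_1/‖w_1‖ = (3, 1, -4)/5.0990 = (0.5883, 0.1961, -0.7845).
r_{12} = q_1·w_2 = 1.5689.
u_2 = w_2 − 1.5689·q_1 = (3.0769, -4.3077, 1.2308).
‖u_2‖ = 5.4349, so q_2 = (0.5661, -0.7926, 0.2265).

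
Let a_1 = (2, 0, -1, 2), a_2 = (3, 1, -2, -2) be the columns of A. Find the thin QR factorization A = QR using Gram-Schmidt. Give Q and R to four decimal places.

a_1 = (2, 0, -1, 2); ‖a_1‖ = 3.0000, so e_1 = (0.6667, 0.0000, -0.3333, 0.6667).
e_1·a_2 = 0.6667·3 + 0.0000·1 + (-0.3333)·(-2) + 0.6667·(-2) = 1.3333.
u_2 = a_2 − 1.3333·e_1 = (2.1111, 1.0000, -1.5556, -2.8889).
‖u_2‖ = 4.0277, so e_2 = (0.5242, 0.2483, -0.3862, -0.7173).

Q = [[0.6667, 0.5242], [0.0000, 0.2483], [-0.3333, -0.3862], [0.6667, -0.7173]], R = [[3.0000, 1.3333], [0.0000, 4.0277]]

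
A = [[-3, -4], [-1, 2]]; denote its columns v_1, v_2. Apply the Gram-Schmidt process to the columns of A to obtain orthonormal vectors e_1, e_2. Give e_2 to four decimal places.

e_2 = (-0.3162, 0.9487)

v_1 = (-3, -1); ‖v_1‖ = 3.1623, so e_1 = (-0.9487, -0.3162).
e_1·v_2 = (-0.9487)·(-4) + (-0.3162)·2 = 3.1623.
u_2 = v_2 − 3.1623·e_1 = (-1.0000, 3.0000).
‖u_2‖ = 3.1623, so e_2 = (-0.3162, 0.9487).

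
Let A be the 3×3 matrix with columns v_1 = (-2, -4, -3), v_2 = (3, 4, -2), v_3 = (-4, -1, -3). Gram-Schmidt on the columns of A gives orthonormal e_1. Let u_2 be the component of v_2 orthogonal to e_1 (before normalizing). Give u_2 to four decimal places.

v_1 = (-2, -4, -3); ‖v_1‖ = 5.3852, so e_1 = (-0.3714, -0.7428, -0.5571).
e_1·v_2 = (-0.3714)·3 + (-0.7428)·4 + (-0.5571)·(-2) = -2.9711.
u_2 = v_2 + 2.9711·e_1 = (1.8966, 1.7931, -3.6552).

u_2 = (1.8966, 1.7931, -3.6552)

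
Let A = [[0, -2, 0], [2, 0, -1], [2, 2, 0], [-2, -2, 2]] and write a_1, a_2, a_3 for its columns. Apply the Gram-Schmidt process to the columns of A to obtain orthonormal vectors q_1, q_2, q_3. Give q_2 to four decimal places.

q_2 = (-0.7746, -0.5164, 0.2582, -0.2582)

a_1 = (0, 2, 2, -2); ‖a_1‖ = 3.4641, so q_1 = (0.0000, 0.5774, 0.5774, -0.5774).
q_1·a_2 = 0.0000·(-2) + 0.5774·0 + 0.5774·2 + (-0.5774)·(-2) = 2.3094.
u_2 = a_2 − 2.3094·q_1 = (-2.0000, -1.3333, 0.6667, -0.6667).
‖u_2‖ = 2.5820, so q_2 = (-0.7746, -0.5164, 0.2582, -0.2582).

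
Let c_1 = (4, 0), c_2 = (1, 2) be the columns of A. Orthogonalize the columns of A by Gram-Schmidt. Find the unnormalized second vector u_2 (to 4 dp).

u_2 = (0.0000, 2.0000)

c_1 = (4, 0); ‖c_1‖ = 4.0000, so q_1 = (1.0000, 0.0000).
q_1·c_2 = 1.0000·1 + 0.0000·2 = 1.0000.
u_2 = c_2 − 1.0000·q_1 = (0.0000, 2.0000).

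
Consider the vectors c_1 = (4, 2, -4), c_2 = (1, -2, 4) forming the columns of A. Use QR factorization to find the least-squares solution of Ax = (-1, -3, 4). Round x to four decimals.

x = (-0.4200, 0.6800)

c_1 = (4, 2, -4); ‖c_1‖ = 6.0000, so e_1 = (0.6667, 0.3333, -0.6667).
e_1·c_2 = 0.6667·1 + 0.3333·(-2) + (-0.6667)·4 = -2.6667.
u_2 = c_2 + 2.6667·e_1 = (2.7778, -1.1111, 2.2222).
‖u_2‖ = 3.7268, so e_2 = (0.7454, -0.2981, 0.5963).
Qᵀb = (-4.3333, 2.5342).
Back-substitute: x_2 = 2.5342/3.7268 = 0.6800.
x_1 = (-4.3333 + 2.6667·0.6800)/6.0000 = -0.4200.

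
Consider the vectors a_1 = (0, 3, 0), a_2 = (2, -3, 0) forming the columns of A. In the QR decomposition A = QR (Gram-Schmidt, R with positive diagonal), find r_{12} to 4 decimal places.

q_1 = a_1/‖a_1‖ = (0, 3, 0)/3.0000 = (0.0000, 1.0000, 0.0000).
r_{12} = q_1·a_2 = -3.0000.

r_{12} = -3.0000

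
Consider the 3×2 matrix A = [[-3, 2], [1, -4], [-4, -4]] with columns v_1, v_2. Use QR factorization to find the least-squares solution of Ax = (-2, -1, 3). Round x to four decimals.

q_1 = v_1/‖v_1‖ = (-3, 1, -4)/5.0990 = (-0.5883, 0.1961, -0.7845).
r_{12} = q_1·v_2 = 1.1767.
u_2 = v_2 − 1.1767·q_1 = (2.6923, -4.2308, -3.0769).
‖u_2‖ = 5.8835, so q_2 = (0.4576, -0.7191, -0.5230).
Qᵀb = (-1.3728, -1.7650).
Back-substitute: x_2 = -1.7650/5.8835 = -0.3000.
x_1 = (-1.3728 − 1.1767·(-0.3000))/5.0990 = -0.2000.

x = (-0.2000, -0.3000)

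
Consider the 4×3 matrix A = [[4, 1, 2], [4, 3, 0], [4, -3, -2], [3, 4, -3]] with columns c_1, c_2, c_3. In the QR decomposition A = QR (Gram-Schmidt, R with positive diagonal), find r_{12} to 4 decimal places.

c_1 = (4, 4, 4, 3); ‖c_1‖ = 7.5498, so e_1 = (0.5298, 0.5298, 0.5298, 0.3974).
r_{12} = e_1·c_2 = 2.1193.

r_{12} = 2.1193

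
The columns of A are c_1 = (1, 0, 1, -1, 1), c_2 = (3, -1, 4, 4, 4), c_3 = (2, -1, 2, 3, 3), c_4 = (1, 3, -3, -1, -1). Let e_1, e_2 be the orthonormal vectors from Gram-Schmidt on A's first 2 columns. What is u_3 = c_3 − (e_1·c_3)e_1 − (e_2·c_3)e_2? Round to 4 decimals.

u_3 = (0.1257, -0.3005, -0.5738, -0.0219, 0.4262)

c_1 = (1, 0, 1, -1, 1); ‖c_1‖ = 2.0000, so e_1 = (0.5000, 0.0000, 0.5000, -0.5000, 0.5000).
e_1·c_2 = 0.5000·3 + 0.0000·(-1) + 0.5000·4 + (-0.5000)·4 + 0.5000·4 = 3.5000.
u_2 = c_2 − 3.5000·e_1 = (1.2500, -1.0000, 2.2500, 5.7500, 2.2500).
‖u_2‖ = 6.7639, so e_2 = (0.1848, -0.1478, 0.3326, 0.8501, 0.3326).
e_1·c_3 = 0.5000·2 + 0.0000·(-1) + 0.5000·2 + (-0.5000)·3 + 0.5000·3 = 2.0000; e_2·c_3 = 0.1848·2 + (-0.1478)·(-1) + 0.3326·2 + 0.8501·3 + 0.3326·3 = 4.7310.
u_3 = c_3 − 2.0000·e_1 − 4.7310·e_2 = (0.1257, -0.3005, -0.5738, -0.0219, 0.4262).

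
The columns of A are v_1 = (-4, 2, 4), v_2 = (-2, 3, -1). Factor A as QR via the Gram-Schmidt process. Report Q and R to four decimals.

e_1 = v_1/‖v_1‖ = (-4, 2, 4)/6.0000 = (-0.6667, 0.3333, 0.6667).
r_{12} = e_1·v_2 = 1.6667.
u_2 = v_2 − 1.6667·e_1 = (-0.8889, 2.4444, -2.1111).
‖u_2‖ = 3.3500, so e_2 = (-0.2653, 0.7297, -0.6302).

Q = [[-0.6667, -0.2653], [0.3333, 0.7297], [0.6667, -0.6302]], R = [[6.0000, 1.6667], [0.0000, 3.3500]]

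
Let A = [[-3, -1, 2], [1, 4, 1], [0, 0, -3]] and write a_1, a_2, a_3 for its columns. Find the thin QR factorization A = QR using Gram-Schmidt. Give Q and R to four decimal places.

q_1 = a_1/‖a_1‖ = (-3, 1, 0)/3.1623 = (-0.9487, 0.3162, 0.0000).
r_{12} = q_1·a_2 = 2.2136.
u_2 = a_2 − 2.2136·q_1 = (1.1000, 3.3000, 0.0000).
‖u_2‖ = 3.4785, so q_2 = (0.3162, 0.9487, 0.0000).
r_{13} = q_1·a_3 = -1.5811; r_{23} = q_2·a_3 = 1.5811.
u_3 = a_3 + 1.5811·q_1 − 1.5811·q_2 = (0.0000, 0.0000, -3.0000).
‖u_3‖ = 3.0000, so q_3 = (0.0000, 0.0000, -1.0000).

Q = [[-0.9487, 0.3162, 0.0000], [0.3162, 0.9487, 0.0000], [0.0000, 0.0000, -1.0000]], R = [[3.1623, 2.2136, -1.5811], [0.0000, 3.4785, 1.5811], [0.0000, 0.0000, 3.0000]]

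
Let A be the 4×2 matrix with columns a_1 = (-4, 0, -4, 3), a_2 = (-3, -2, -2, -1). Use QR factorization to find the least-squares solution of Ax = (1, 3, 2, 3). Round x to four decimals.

x = (0.4855, -1.3474)

q_1 = a_1/‖a_1‖ = (-4, 0, -4, 3)/6.4031 = (-0.6247, 0.0000, -0.6247, 0.4685).
r_{12} = q_1·a_2 = 2.6550.
u_2 = a_2 − 2.6550·q_1 = (-1.3415, -2.0000, -0.3415, -2.2439).
‖u_2‖ = 3.3093, so q_2 = (-0.4054, -0.6044, -0.1032, -0.6781).
Qᵀb = (-0.4685, -4.4590).
Back-substitute: x_2 = -4.4590/3.3093 = -1.3474.
x_1 = (-0.4685 − 2.6550·(-1.3474))/6.4031 = 0.4855.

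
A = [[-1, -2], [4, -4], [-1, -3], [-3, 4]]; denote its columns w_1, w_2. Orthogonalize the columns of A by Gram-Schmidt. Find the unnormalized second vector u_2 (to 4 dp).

e_1 = w_1/‖w_1‖ = (-1, 4, -1, -3)/5.1962 = (-0.1925, 0.7698, -0.1925, -0.5774).
r_{12} = e_1·w_2 = -4.4264.
u_2 = w_2 + 4.4264·e_1 = (-2.8519, -0.5926, -3.8519, 1.4444).

u_2 = (-2.8519, -0.5926, -3.8519, 1.4444)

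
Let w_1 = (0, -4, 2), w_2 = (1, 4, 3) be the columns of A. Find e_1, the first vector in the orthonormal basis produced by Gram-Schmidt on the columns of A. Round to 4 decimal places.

w_1 = (0, -4, 2); ‖w_1‖ = 4.4721, so e_1 = (0.0000, -0.8944, 0.4472).

e_1 = (0.0000, -0.8944, 0.4472)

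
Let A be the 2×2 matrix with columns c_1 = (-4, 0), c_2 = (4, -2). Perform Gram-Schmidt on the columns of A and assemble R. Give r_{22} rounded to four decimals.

r_{22} = 2.0000

c_1 = (-4, 0); ‖c_1‖ = 4.0000, so e_1 = (-1.0000, 0.0000).
e_1·c_2 = (-1.0000)·4 + 0.0000·(-2) = -4.0000.
u_2 = c_2 + 4.0000·e_1 = (0.0000, -2.0000).
r_{22} = ‖u_2‖ = 2.0000.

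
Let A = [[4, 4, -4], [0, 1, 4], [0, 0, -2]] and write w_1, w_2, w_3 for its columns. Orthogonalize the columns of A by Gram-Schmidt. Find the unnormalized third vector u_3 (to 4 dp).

u_3 = (0.0000, 0.0000, -2.0000)

e_1 = w_1/‖w_1‖ = (4, 0, 0)/4.0000 = (1.0000, 0.0000, 0.0000).
r_{12} = e_1·w_2 = 4.0000.
u_2 = w_2 − 4.0000·e_1 = (0.0000, 1.0000, 0.0000).
‖u_2‖ = 1.0000, so e_2 = (0.0000, 1.0000, 0.0000).
r_{13} = e_1·w_3 = -4.0000; r_{23} = e_2·w_3 = 4.0000.
u_3 = w_3 + 4.0000·e_1 − 4.0000·e_2 = (0.0000, 0.0000, -2.0000).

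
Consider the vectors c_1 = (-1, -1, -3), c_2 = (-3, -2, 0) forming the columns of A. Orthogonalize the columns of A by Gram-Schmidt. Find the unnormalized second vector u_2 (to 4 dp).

u_2 = (-2.5455, -1.5455, 1.3636)

c_1 = (-1, -1, -3); ‖c_1‖ = 3.3166, so q_1 = (-0.3015, -0.3015, -0.9045).
q_1·c_2 = (-0.3015)·(-3) + (-0.3015)·(-2) + (-0.9045)·0 = 1.5076.
u_2 = c_2 − 1.5076·q_1 = (-2.5455, -1.5455, 1.3636).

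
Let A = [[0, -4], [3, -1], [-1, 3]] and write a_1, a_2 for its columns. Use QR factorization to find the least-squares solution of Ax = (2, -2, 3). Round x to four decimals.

x = (-0.9643, -0.1071)

q_1 = a_1/‖a_1‖ = (0, 3, -1)/3.1623 = (0.0000, 0.9487, -0.3162).
r_{12} = q_1·a_2 = -1.8974.
u_2 = a_2 + 1.8974·q_1 = (-4.0000, 0.8000, 2.4000).
‖u_2‖ = 4.7329, so q_2 = (-0.8452, 0.1690, 0.5071).
Qᵀb = (-2.8460, -0.5071).
Back-substitute: x_2 = -0.5071/4.7329 = -0.1071.
x_1 = (-2.8460 + 1.8974·(-0.1071))/3.1623 = -0.9643.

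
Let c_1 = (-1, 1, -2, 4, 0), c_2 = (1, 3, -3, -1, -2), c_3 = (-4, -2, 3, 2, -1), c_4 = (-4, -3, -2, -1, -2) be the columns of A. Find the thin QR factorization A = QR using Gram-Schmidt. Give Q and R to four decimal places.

c_1 = (-1, 1, -2, 4, 0); ‖c_1‖ = 4.6904, so q_1 = (-0.2132, 0.2132, -0.4264, 0.8528, 0.0000).
q_1·c_2 = (-0.2132)·1 + 0.2132·3 + (-0.4264)·(-3) + 0.8528·(-1) + 0.0000·(-2) = 0.8528.
u_2 = c_2 − 0.8528·q_1 = (1.1818, 2.8182, -2.6364, -1.7273, -2.0000).
‖u_2‖ = 4.8242, so q_2 = (0.2450, 0.5842, -0.5465, -0.3580, -0.4146).
q_1·c_3 = (-0.2132)·(-4) + 0.2132·(-2) + (-0.4264)·3 + 0.8528·2 + 0.0000·(-1) = 0.8528; q_2·c_3 = 0.2450·(-4) + 0.5842·(-2) + (-0.5465)·3 + (-0.3580)·2 + (-0.4146)·(-1) = -4.0892.
u_3 = c_3 − 0.8528·q_1 + 4.0892·q_2 = (-2.8164, 0.2070, 1.1289, -0.1914, -2.6953).
‖u_3‖ = 4.0683, so q_3 = (-0.6923, 0.0509, 0.2775, -0.0470, -0.6625).
q_1·c_4 = (-0.2132)·(-4) + 0.2132·(-3) + (-0.4264)·(-2) + 0.8528·(-1) + 0.0000·(-2) = 0.2132; q_2·c_4 = 0.2450·(-4) + 0.5842·(-3) + (-0.5465)·(-2) + (-0.3580)·(-1) + (-0.4146)·(-2) = -0.4523; q_3·c_4 = (-0.6923)·(-4) + 0.0509·(-3) + 0.2775·(-2) + (-0.0470)·(-1) + (-0.6625)·(-2) = 3.4336.
u_4 = c_4 − 0.2132·q_1 + 0.4523·q_2 − 3.4336·q_3 = (-1.4667, -2.9560, -3.1090, -1.1822, 0.0873).
‖u_4‖ = 4.6862, so q_4 = (-0.3130, -0.6308, -0.6634, -0.2523, 0.0186).

Q = [[-0.2132, 0.2450, -0.6923, -0.3130], [0.2132, 0.5842, 0.0509, -0.6308], [-0.4264, -0.5465, 0.2775, -0.6634], [0.8528, -0.3580, -0.0470, -0.2523], [0.0000, -0.4146, -0.6625, 0.0186]], R = [[4.6904, 0.8528, 0.8528, 0.2132], [0.0000, 4.8242, -4.0892, -0.4523], [0.0000, 0.0000, 4.0683, 3.4336], [0.0000, 0.0000, 0.0000, 4.6862]]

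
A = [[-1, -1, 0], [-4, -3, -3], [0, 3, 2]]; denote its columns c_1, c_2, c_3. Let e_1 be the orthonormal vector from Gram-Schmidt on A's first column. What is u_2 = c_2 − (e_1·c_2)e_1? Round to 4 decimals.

u_2 = (-0.2353, 0.0588, 3.0000)

e_1 = c_1/‖c_1‖ = (-1, -4, 0)/4.1231 = (-0.2425, -0.9701, 0.0000).
r_{12} = e_1·c_2 = 3.1530.
u_2 = c_2 − 3.1530·e_1 = (-0.2353, 0.0588, 3.0000).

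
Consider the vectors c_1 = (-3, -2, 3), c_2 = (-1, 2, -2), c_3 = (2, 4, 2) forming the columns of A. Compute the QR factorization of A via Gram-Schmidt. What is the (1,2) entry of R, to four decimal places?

e_1 = c_1/‖c_1‖ = (-3, -2, 3)/4.6904 = (-0.6396, -0.4264, 0.6396).
r_{12} = e_1·c_2 = -1.4924.

r_{12} = -1.4924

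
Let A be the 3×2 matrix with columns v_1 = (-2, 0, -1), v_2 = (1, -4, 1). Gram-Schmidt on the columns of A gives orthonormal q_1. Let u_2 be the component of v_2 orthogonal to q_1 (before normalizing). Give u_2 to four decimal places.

v_1 = (-2, 0, -1); ‖v_1‖ = 2.2361, so q_1 = (-0.8944, 0.0000, -0.4472).
q_1·v_2 = (-0.8944)·1 + 0.0000·(-4) + (-0.4472)·1 = -1.3416.
u_2 = v_2 + 1.3416·q_1 = (-0.2000, -4.0000, 0.4000).

u_2 = (-0.2000, -4.0000, 0.4000)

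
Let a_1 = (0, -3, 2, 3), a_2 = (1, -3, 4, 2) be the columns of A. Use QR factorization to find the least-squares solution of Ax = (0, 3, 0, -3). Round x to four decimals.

x = (-1.4885, 0.6412)

e_1 = a_1/‖a_1‖ = (0, -3, 2, 3)/4.6904 = (0.0000, -0.6396, 0.4264, 0.6396).
r_{12} = e_1·a_2 = 4.9036.
u_2 = a_2 − 4.9036·e_1 = (1.0000, 0.1364, 1.9091, -1.1364).
‖u_2‖ = 2.4402, so e_2 = (0.4098, 0.0559, 0.7824, -0.4657).
Qᵀb = (-3.8376, 1.5647).
Back-substitute: x_2 = 1.5647/2.4402 = 0.6412.
x_1 = (-3.8376 − 4.9036·0.6412)/4.6904 = -1.4885.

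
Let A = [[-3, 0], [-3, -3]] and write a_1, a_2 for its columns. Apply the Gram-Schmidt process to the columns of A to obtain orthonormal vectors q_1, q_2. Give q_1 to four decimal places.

q_1 = (-0.7071, -0.7071)

a_1 = (-3, -3); ‖a_1‖ = 4.2426, so q_1 = (-0.7071, -0.7071).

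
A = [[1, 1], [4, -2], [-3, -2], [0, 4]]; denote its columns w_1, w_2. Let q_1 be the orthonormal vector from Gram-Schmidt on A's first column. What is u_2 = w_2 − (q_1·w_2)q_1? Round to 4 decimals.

u_2 = (1.0385, -1.8462, -2.1154, 4.0000)

w_1 = (1, 4, -3, 0); ‖w_1‖ = 5.0990, so q_1 = (0.1961, 0.7845, -0.5883, 0.0000).
q_1·w_2 = 0.1961·1 + 0.7845·(-2) + (-0.5883)·(-2) + 0.0000·4 = -0.1961.
u_2 = w_2 + 0.1961·q_1 = (1.0385, -1.8462, -2.1154, 4.0000).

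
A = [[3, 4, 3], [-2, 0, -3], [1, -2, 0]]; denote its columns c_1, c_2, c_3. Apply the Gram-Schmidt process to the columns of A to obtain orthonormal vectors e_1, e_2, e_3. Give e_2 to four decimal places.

e_1 = c_1/‖c_1‖ = (3, -2, 1)/3.7417 = (0.8018, -0.5345, 0.2673).
r_{12} = e_1·c_2 = 2.6726.
u_2 = c_2 − 2.6726·e_1 = (1.8571, 1.4286, -2.7143).
‖u_2‖ = 3.5857, so e_2 = (0.5179, 0.3984, -0.7570).

e_2 = (0.5179, 0.3984, -0.7570)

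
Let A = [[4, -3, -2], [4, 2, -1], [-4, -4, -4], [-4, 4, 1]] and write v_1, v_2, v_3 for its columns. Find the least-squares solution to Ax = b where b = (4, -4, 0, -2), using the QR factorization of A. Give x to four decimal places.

v_1 = (4, 4, -4, -4); ‖v_1‖ = 8.0000, so e_1 = (0.5000, 0.5000, -0.5000, -0.5000).
e_1·v_2 = 0.5000·(-3) + 0.5000·2 + (-0.5000)·(-4) + (-0.5000)·4 = -0.5000.
u_2 = v_2 + 0.5000·e_1 = (-2.7500, 2.2500, -4.2500, 3.7500).
‖u_2‖ = 6.6895, so e_2 = (-0.4111, 0.3363, -0.6353, 0.5606).
e_1·v_3 = 0.5000·(-2) + 0.5000·(-1) + (-0.5000)·(-4) + (-0.5000)·1 = 0.0000; e_2·v_3 = (-0.4111)·(-2) + 0.3363·(-1) + (-0.6353)·(-4) + 0.5606·1 = 3.5877.
u_3 = v_3 + 0.0000·e_1 − 3.5877·e_2 = (-0.5251, -2.2067, -1.7207, -1.0112).
‖u_3‖ = 3.0213, so e_3 = (-0.1738, -0.7304, -0.5695, -0.3347).
Qᵀb = (1.0000, -4.1109, 2.8956).
Back-substitute: x_3 = 2.8956/3.0213 = 0.9584.
x_2 = (-4.1109 − 3.5877·0.9584)/6.6895 = -1.1285.
x_1 = (1.0000 + 0.5000·(-1.1285) + 0.0000·0.9584)/8.0000 = 0.0545.

x = (0.0545, -1.1285, 0.9584)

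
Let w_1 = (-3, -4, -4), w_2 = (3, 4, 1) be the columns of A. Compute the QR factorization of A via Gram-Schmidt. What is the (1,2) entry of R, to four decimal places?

r_{12} = -4.5290

e_1 = w_1/‖w_1‖ = (-3, -4, -4)/6.4031 = (-0.4685, -0.6247, -0.6247).
r_{12} = e_1·w_2 = -4.5290.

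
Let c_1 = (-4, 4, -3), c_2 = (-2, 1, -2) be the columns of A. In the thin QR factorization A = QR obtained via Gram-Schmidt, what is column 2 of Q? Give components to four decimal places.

e_1 = c_1/‖c_1‖ = (-4, 4, -3)/6.4031 = (-0.6247, 0.6247, -0.4685).
r_{12} = e_1·c_2 = 2.8111.
u_2 = c_2 − 2.8111·e_1 = (-0.2439, -0.7561, -0.6829).
‖u_2‖ = 1.0476, so e_2 = (-0.2328, -0.7217, -0.6519).

e_2 = (-0.2328, -0.7217, -0.6519)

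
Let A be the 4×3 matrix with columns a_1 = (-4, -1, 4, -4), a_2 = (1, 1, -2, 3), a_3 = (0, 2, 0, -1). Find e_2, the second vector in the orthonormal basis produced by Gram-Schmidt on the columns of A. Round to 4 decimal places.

a_1 = (-4, -1, 4, -4); ‖a_1‖ = 7.0000, so e_1 = (-0.5714, -0.1429, 0.5714, -0.5714).
e_1·a_2 = (-0.5714)·1 + (-0.1429)·1 + 0.5714·(-2) + (-0.5714)·3 = -3.5714.
u_2 = a_2 + 3.5714·e_1 = (-1.0408, 0.4898, 0.0408, 0.9592).
‖u_2‖ = 1.4983, so e_2 = (-0.6947, 0.3269, 0.0272, 0.6402).

e_2 = (-0.6947, 0.3269, 0.0272, 0.6402)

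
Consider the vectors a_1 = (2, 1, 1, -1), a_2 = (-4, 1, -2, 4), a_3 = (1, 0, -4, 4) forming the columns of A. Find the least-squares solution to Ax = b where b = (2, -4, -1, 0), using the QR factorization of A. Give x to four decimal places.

a_1 = (2, 1, 1, -1); ‖a_1‖ = 2.6458, so q_1 = (0.7559, 0.3780, 0.3780, -0.3780).
q_1·a_2 = 0.7559·(-4) + 0.3780·1 + 0.3780·(-2) + (-0.3780)·4 = -4.9135.
u_2 = a_2 + 4.9135·q_1 = (-0.2857, 2.8571, -0.1429, 2.1429).
‖u_2‖ = 3.5857, so q_2 = (-0.0797, 0.7968, -0.0398, 0.5976).
q_1·a_3 = 0.7559·1 + 0.3780·0 + 0.3780·(-4) + (-0.3780)·4 = -2.2678; q_2·a_3 = (-0.0797)·1 + 0.7968·0 + (-0.0398)·(-4) + 0.5976·4 = 2.4701.
u_3 = a_3 + 2.2678·q_1 − 2.4701·q_2 = (2.9111, -1.1111, -3.0444, 1.6667).
‖u_3‖ = 4.6643, so q_3 = (0.6241, -0.2382, -0.6527, 0.3573).
Qᵀb = (-0.3780, -3.3068, 2.8538).
Back-substitute: x_3 = 2.8538/4.6643 = 0.6118.
x_2 = (-3.3068 − 2.4701·0.6118)/3.5857 = -1.3437.
x_1 = (-0.3780 + 4.9135·(-1.3437) + 2.2678·0.6118)/2.6458 = -2.1139.

x = (-2.1139, -1.3437, 0.6118)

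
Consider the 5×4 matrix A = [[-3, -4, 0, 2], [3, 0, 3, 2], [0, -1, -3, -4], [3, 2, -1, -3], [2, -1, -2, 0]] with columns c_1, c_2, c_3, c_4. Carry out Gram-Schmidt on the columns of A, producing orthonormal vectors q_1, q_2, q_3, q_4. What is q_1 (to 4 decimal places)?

q_1 = c_1/‖c_1‖ = (-3, 3, 0, 3, 2)/5.5678 = (-0.5388, 0.5388, 0.0000, 0.5388, 0.3592).

q_1 = (-0.5388, 0.5388, 0.0000, 0.5388, 0.3592)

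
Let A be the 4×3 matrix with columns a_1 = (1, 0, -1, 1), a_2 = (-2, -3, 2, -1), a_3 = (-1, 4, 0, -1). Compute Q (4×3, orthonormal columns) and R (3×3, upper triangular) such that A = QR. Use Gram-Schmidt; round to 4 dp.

Q = [[0.5774, -0.1072, -0.7862], [0.0000, -0.9649, 0.1787], [-0.5774, 0.1072, -0.2502], [0.5774, 0.2144, 0.5361]], R = [[1.7321, -2.8868, -1.1547], [0.0000, 3.1091, -3.9668], [0.0000, 0.0000, 0.9649]]

a_1 = (1, 0, -1, 1); ‖a_1‖ = 1.7321, so e_1 = (0.5774, 0.0000, -0.5774, 0.5774).
e_1·a_2 = 0.5774·(-2) + 0.0000·(-3) + (-0.5774)·2 + 0.5774·(-1) = -2.8868.
u_2 = a_2 + 2.8868·e_1 = (-0.3333, -3.0000, 0.3333, 0.6667).
‖u_2‖ = 3.1091, so e_2 = (-0.1072, -0.9649, 0.1072, 0.2144).
e_1·a_3 = 0.5774·(-1) + 0.0000·4 + (-0.5774)·0 + 0.5774·(-1) = -1.1547; e_2·a_3 = (-0.1072)·(-1) + (-0.9649)·4 + 0.1072·0 + 0.2144·(-1) = -3.9668.
u_3 = a_3 + 1.1547·e_1 + 3.9668·e_2 = (-0.7586, 0.1724, -0.2414, 0.5172).
‖u_3‖ = 0.9649, so e_3 = (-0.7862, 0.1787, -0.2502, 0.5361).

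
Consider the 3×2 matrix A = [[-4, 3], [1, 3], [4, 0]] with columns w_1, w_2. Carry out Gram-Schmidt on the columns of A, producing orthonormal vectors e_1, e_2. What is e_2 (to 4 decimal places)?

e_1 = w_1/‖w_1‖ = (-4, 1, 4)/5.7446 = (-0.6963, 0.1741, 0.6963).
r_{12} = e_1·w_2 = -1.5667.
u_2 = w_2 + 1.5667·e_1 = (1.9091, 3.2727, 1.0909).
‖u_2‖ = 3.9428, so e_2 = (0.4842, 0.8301, 0.2767).

e_2 = (0.4842, 0.8301, 0.2767)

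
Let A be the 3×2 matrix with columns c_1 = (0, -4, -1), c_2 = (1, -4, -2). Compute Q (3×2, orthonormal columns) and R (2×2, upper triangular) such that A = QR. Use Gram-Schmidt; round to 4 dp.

Q = [[0.0000, 0.7177], [-0.9701, 0.1689], [-0.2425, -0.6755]], R = [[4.1231, 4.3656], [0.0000, 1.3933]]

c_1 = (0, -4, -1); ‖c_1‖ = 4.1231, so q_1 = (0.0000, -0.9701, -0.2425).
q_1·c_2 = 0.0000·1 + (-0.9701)·(-4) + (-0.2425)·(-2) = 4.3656.
u_2 = c_2 − 4.3656·q_1 = (1.0000, 0.2353, -0.9412).
‖u_2‖ = 1.3933, so q_2 = (0.7177, 0.1689, -0.6755).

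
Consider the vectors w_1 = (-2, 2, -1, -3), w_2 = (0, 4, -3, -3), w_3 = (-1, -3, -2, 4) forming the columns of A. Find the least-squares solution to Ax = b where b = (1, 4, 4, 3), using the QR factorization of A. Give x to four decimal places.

x = (-1.0588, 0.0811, -0.7454)

w_1 = (-2, 2, -1, -3); ‖w_1‖ = 4.2426, so q_1 = (-0.4714, 0.4714, -0.2357, -0.7071).
q_1·w_2 = (-0.4714)·0 + 0.4714·4 + (-0.2357)·(-3) + (-0.7071)·(-3) = 4.7140.
u_2 = w_2 − 4.7140·q_1 = (2.2222, 1.7778, -1.8889, 0.3333).
‖u_2‖ = 3.4319, so q_2 = (0.6475, 0.5180, -0.5504, 0.0971).
q_1·w_3 = (-0.4714)·(-1) + 0.4714·(-3) + (-0.2357)·(-2) + (-0.7071)·4 = -3.2998; q_2·w_3 = 0.6475·(-1) + 0.5180·(-3) + (-0.5504)·(-2) + 0.0971·4 = -0.7123.
u_3 = w_3 + 3.2998·q_1 + 0.7123·q_2 = (-2.0943, -1.0755, -3.1698, 1.7358).
‖u_3‖ = 4.3132, so q_3 = (-0.4856, -0.2493, -0.7349, 0.4024).
Qᵀb = (-1.6499, 0.8094, -3.2152).
Back-substitute: x_3 = -3.2152/4.3132 = -0.7454.
x_2 = (0.8094 + 0.7123·(-0.7454))/3.4319 = 0.0811.
x_1 = (-1.6499 − 4.7140·0.0811 + 3.2998·(-0.7454))/4.2426 = -1.0588.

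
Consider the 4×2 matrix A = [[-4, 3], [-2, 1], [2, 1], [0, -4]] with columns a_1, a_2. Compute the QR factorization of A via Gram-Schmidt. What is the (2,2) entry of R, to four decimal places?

r_{22} = 4.5826

a_1 = (-4, -2, 2, 0); ‖a_1‖ = 4.8990, so e_1 = (-0.8165, -0.4082, 0.4082, 0.0000).
e_1·a_2 = (-0.8165)·3 + (-0.4082)·1 + 0.4082·1 + 0.0000·(-4) = -2.4495.
u_2 = a_2 + 2.4495·e_1 = (1.0000, 0.0000, 2.0000, -4.0000).
r_{22} = ‖u_2‖ = 4.5826.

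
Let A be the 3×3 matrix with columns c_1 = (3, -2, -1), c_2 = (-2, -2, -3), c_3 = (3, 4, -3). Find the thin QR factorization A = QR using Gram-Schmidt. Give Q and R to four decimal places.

Q = [[0.8018, -0.5382, 0.2598], [-0.5345, -0.4514, 0.7145], [-0.2673, -0.7118, -0.6496]], R = [[3.7417, 0.2673, 1.0690], [0.0000, 4.1144, -1.2847], [0.0000, 0.0000, 5.5863]]

c_1 = (3, -2, -1); ‖c_1‖ = 3.7417, so q_1 = (0.8018, -0.5345, -0.2673).
q_1·c_2 = 0.8018·(-2) + (-0.5345)·(-2) + (-0.2673)·(-3) = 0.2673.
u_2 = c_2 − 0.2673·q_1 = (-2.2143, -1.8571, -2.9286).
‖u_2‖ = 4.1144, so q_2 = (-0.5382, -0.4514, -0.7118).
q_1·c_3 = 0.8018·3 + (-0.5345)·4 + (-0.2673)·(-3) = 1.0690; q_2·c_3 = (-0.5382)·3 + (-0.4514)·4 + (-0.7118)·(-3) = -1.2847.
u_3 = c_3 − 1.0690·q_1 + 1.2847·q_2 = (1.4515, 3.9916, -3.6287).
‖u_3‖ = 5.5863, so q_3 = (0.2598, 0.7145, -0.6496).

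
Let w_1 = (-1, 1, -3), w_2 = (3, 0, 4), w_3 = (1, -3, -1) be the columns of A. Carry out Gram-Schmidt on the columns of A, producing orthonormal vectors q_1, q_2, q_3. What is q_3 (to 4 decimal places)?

w_1 = (-1, 1, -3); ‖w_1‖ = 3.3166, so q_1 = (-0.3015, 0.3015, -0.9045).
q_1·w_2 = (-0.3015)·3 + 0.3015·0 + (-0.9045)·4 = -4.5227.
u_2 = w_2 + 4.5227·q_1 = (1.6364, 1.3636, -0.0909).
‖u_2‖ = 2.1320, so q_2 = (0.7675, 0.6396, -0.0426).
q_1·w_3 = (-0.3015)·1 + 0.3015·(-3) + (-0.9045)·(-1) = -0.3015; q_2·w_3 = 0.7675·1 + 0.6396·(-3) + (-0.0426)·(-1) = -1.1086.
u_3 = w_3 + 0.3015·q_1 + 1.1086·q_2 = (1.7600, -2.2000, -1.3200).
‖u_3‖ = 3.1113, so q_3 = (0.5657, -0.7071, -0.4243).

q_3 = (0.5657, -0.7071, -0.4243)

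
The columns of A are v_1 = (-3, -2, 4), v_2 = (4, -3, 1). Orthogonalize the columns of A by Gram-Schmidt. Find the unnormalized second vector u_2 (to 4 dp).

u_2 = (3.7931, -3.1379, 1.2759)

v_1 = (-3, -2, 4); ‖v_1‖ = 5.3852, so e_1 = (-0.5571, -0.3714, 0.7428).
e_1·v_2 = (-0.5571)·4 + (-0.3714)·(-3) + 0.7428·1 = -0.3714.
u_2 = v_2 + 0.3714·e_1 = (3.7931, -3.1379, 1.2759).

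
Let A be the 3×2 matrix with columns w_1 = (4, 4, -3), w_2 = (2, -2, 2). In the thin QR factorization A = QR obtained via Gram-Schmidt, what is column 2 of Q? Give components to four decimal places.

e_1 = w_1/‖w_1‖ = (4, 4, -3)/6.4031 = (0.6247, 0.6247, -0.4685).
r_{12} = e_1·w_2 = -0.9370.
u_2 = w_2 + 0.9370·e_1 = (2.5854, -1.4146, 1.5610).
‖u_2‖ = 3.3350, so e_2 = (0.7752, -0.4242, 0.4681).

e_2 = (0.7752, -0.4242, 0.4681)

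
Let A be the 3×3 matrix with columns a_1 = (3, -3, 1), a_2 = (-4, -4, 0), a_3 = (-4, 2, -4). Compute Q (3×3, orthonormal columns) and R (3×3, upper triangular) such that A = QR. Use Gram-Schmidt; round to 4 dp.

e_1 = a_1/‖a_1‖ = (3, -3, 1)/4.3589 = (0.6882, -0.6882, 0.2294).
r_{12} = e_1·a_2 = 0.0000.
u_2 = a_2 + 0.0000·e_1 = (-4.0000, -4.0000, 0.0000).
‖u_2‖ = 5.6569, so e_2 = (-0.7071, -0.7071, 0.0000).
r_{13} = e_1·a_3 = -5.0471; r_{23} = e_2·a_3 = 1.4142.
u_3 = a_3 + 5.0471·e_1 − 1.4142·e_2 = (0.4737, -0.4737, -2.8421).
‖u_3‖ = 2.9200, so e_3 = (0.1622, -0.1622, -0.9733).

Q = [[0.6882, -0.7071, 0.1622], [-0.6882, -0.7071, -0.1622], [0.2294, 0.0000, -0.9733]], R = [[4.3589, 0.0000, -5.0471], [0.0000, 5.6569, 1.4142], [0.0000, 0.0000, 2.9200]]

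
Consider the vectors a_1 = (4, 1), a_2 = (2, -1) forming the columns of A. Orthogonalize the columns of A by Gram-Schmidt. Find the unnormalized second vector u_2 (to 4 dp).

u_2 = (0.3529, -1.4118)

q_1 = a_1/‖a_1‖ = (4, 1)/4.1231 = (0.9701, 0.2425).
r_{12} = q_1·a_2 = 1.6977.
u_2 = a_2 − 1.6977·q_1 = (0.3529, -1.4118).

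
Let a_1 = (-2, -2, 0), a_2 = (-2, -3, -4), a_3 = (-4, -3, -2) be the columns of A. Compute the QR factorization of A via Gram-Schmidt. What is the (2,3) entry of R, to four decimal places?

a_1 = (-2, -2, 0); ‖a_1‖ = 2.8284, so q_1 = (-0.7071, -0.7071, 0.0000).
q_1·a_2 = (-0.7071)·(-2) + (-0.7071)·(-3) + 0.0000·(-4) = 3.5355.
u_2 = a_2 − 3.5355·q_1 = (0.5000, -0.5000, -4.0000).
‖u_2‖ = 4.0620, so q_2 = (0.1231, -0.1231, -0.9847).
r_{23} = q_2·a_3 = 1.8464.

r_{23} = 1.8464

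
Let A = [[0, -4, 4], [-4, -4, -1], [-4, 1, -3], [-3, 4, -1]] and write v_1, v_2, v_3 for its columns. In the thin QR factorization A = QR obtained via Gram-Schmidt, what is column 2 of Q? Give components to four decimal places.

e_2 = (-0.5714, -0.5714, 0.1429, 0.5714)

v_1 = (0, -4, -4, -3); ‖v_1‖ = 6.4031, so e_1 = (0.0000, -0.6247, -0.6247, -0.4685).
e_1·v_2 = 0.0000·(-4) + (-0.6247)·(-4) + (-0.6247)·1 + (-0.4685)·4 = 0.0000.
u_2 = v_2 + 0.0000·e_1 = (-4.0000, -4.0000, 1.0000, 4.0000).
‖u_2‖ = 7.0000, so e_2 = (-0.5714, -0.5714, 0.1429, 0.5714).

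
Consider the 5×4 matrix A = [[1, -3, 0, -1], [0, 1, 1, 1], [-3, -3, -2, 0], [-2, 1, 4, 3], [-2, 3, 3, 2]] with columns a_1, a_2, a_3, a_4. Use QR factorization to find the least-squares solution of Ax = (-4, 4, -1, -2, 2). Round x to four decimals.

x = (0.6370, 1.1130, -1.9065, 2.3174)

a_1 = (1, 0, -3, -2, -2); ‖a_1‖ = 4.2426, so q_1 = (0.2357, 0.0000, -0.7071, -0.4714, -0.4714).
q_1·a_2 = 0.2357·(-3) + 0.0000·1 + (-0.7071)·(-3) + (-0.4714)·1 + (-0.4714)·3 = -0.4714.
u_2 = a_2 + 0.4714·q_1 = (-2.8889, 1.0000, -3.3333, 0.7778, 2.7778).
‖u_2‖ = 5.3645, so q_2 = (-0.5385, 0.1864, -0.6214, 0.1450, 0.5178).
q_1·a_3 = 0.2357·0 + 0.0000·1 + (-0.7071)·(-2) + (-0.4714)·4 + (-0.4714)·3 = -1.8856; q_2·a_3 = (-0.5385)·0 + 0.1864·1 + (-0.6214)·(-2) + 0.1450·4 + 0.5178·3 = 3.5625.
u_3 = a_3 + 1.8856·q_1 − 3.5625·q_2 = (2.3629, 0.3359, -1.1197, 2.5946, 0.2664).
‖u_3‖ = 3.7085, so q_3 = (0.6372, 0.0906, -0.3019, 0.6996, 0.0718).
q_1·a_4 = 0.2357·(-1) + 0.0000·1 + (-0.7071)·0 + (-0.4714)·3 + (-0.4714)·2 = -2.5927; q_2·a_4 = (-0.5385)·(-1) + 0.1864·1 + (-0.6214)·0 + 0.1450·3 + 0.5178·2 = 2.1955; q_3·a_4 = 0.6372·(-1) + 0.0906·1 + (-0.3019)·0 + 0.6996·3 + 0.0718·2 = 1.6960.
u_4 = a_4 + 2.5927·q_1 − 2.1955·q_2 − 1.6960·q_3 = (-0.2872, 0.4371, 0.0430, 0.2729, -0.4809).
‖u_4‖ = 0.7623, so q_4 = (-0.3767, 0.5734, 0.0563, 0.3580, -0.6308).
Qᵀb = (-0.2357, 4.2667, -3.1400, 1.7666).
Back-substitute: x_4 = 1.7666/0.7623 = 2.3174.
x_3 = (-3.1400 − 1.6960·2.3174)/3.7085 = -1.9065.
x_2 = (4.2667 − 3.5625·(-1.9065) − 2.1955·2.3174)/5.3645 = 1.1130.
x_1 = (-0.2357 + 0.4714·1.1130 + 1.8856·(-1.9065) + 2.5927·2.3174)/4.2426 = 0.6370.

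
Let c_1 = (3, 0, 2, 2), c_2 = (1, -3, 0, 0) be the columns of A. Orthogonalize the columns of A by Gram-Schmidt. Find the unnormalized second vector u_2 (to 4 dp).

u_2 = (0.4706, -3.0000, -0.3529, -0.3529)

c_1 = (3, 0, 2, 2); ‖c_1‖ = 4.1231, so q_1 = (0.7276, 0.0000, 0.4851, 0.4851).
q_1·c_2 = 0.7276·1 + 0.0000·(-3) + 0.4851·0 + 0.4851·0 = 0.7276.
u_2 = c_2 − 0.7276·q_1 = (0.4706, -3.0000, -0.3529, -0.3529).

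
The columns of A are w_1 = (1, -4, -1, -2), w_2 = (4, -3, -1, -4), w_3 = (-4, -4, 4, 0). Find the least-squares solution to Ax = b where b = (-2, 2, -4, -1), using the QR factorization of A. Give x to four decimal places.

w_1 = (1, -4, -1, -2); ‖w_1‖ = 4.6904, so e_1 = (0.2132, -0.8528, -0.2132, -0.4264).
e_1·w_2 = 0.2132·4 + (-0.8528)·(-3) + (-0.2132)·(-1) + (-0.4264)·(-4) = 5.3300.
u_2 = w_2 − 5.3300·e_1 = (2.8636, 1.5455, 0.1364, -1.7273).
‖u_2‖ = 3.6866, so e_2 = (0.7768, 0.4192, 0.0370, -0.4685).
e_1·w_3 = 0.2132·(-4) + (-0.8528)·(-4) + (-0.2132)·4 + (-0.4264)·0 = 1.7056; e_2·w_3 = 0.7768·(-4) + 0.4192·(-4) + 0.0370·4 + (-0.4685)·0 = -4.6360.
u_3 = w_3 − 1.7056·e_1 + 4.6360·e_2 = (-0.7625, -0.6020, 4.5351, -1.4448).
‖u_3‖ = 4.8578, so e_3 = (-0.1570, -0.1239, 0.9336, -0.2974).
Qᵀb = (-0.8528, -0.3946, -3.3707).
Back-substitute: x_3 = -3.3707/4.8578 = -0.6939.
x_2 = (-0.3946 + 4.6360·(-0.6939))/3.6866 = -0.9796.
x_1 = (-0.8528 − 5.3300·(-0.9796) − 1.7056·(-0.6939))/4.6904 = 1.1837.

x = (1.1837, -0.9796, -0.6939)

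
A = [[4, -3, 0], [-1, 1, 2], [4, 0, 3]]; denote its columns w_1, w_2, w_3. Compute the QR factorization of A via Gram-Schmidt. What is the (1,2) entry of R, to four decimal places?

q_1 = w_1/‖w_1‖ = (4, -1, 4)/5.7446 = (0.6963, -0.1741, 0.6963).
r_{12} = q_1·w_2 = -2.2630.

r_{12} = -2.2630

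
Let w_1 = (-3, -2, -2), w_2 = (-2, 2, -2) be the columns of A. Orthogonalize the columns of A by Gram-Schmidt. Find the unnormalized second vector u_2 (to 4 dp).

u_2 = (-0.9412, 2.7059, -1.2941)

q_1 = w_1/‖w_1‖ = (-3, -2, -2)/4.1231 = (-0.7276, -0.4851, -0.4851).
r_{12} = q_1·w_2 = 1.4552.
u_2 = w_2 − 1.4552·q_1 = (-0.9412, 2.7059, -1.2941).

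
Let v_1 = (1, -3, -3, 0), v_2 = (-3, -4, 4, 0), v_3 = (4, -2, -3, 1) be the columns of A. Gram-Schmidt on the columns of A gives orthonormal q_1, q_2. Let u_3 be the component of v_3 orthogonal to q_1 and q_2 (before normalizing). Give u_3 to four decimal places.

q_1 = v_1/‖v_1‖ = (1, -3, -3, 0)/4.3589 = (0.2294, -0.6882, -0.6882, 0.0000).
r_{12} = q_1·v_2 = -0.6882.
u_2 = v_2 + 0.6882·q_1 = (-2.8421, -4.4737, 3.5263, 0.0000).
‖u_2‖ = 6.3660, so q_2 = (-0.4464, -0.7027, 0.5539, 0.0000).
r_{13} = q_1·v_3 = 4.3589; r_{23} = q_2·v_3 = -2.0421.
u_3 = v_3 − 4.3589·q_1 + 2.0421·q_2 = (2.0883, -0.4351, 1.1312, 1.0000).

u_3 = (2.0883, -0.4351, 1.1312, 1.0000)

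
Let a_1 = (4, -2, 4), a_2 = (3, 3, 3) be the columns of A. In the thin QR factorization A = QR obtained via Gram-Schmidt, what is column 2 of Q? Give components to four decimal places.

e_2 = (0.2357, 0.9428, 0.2357)

a_1 = (4, -2, 4); ‖a_1‖ = 6.0000, so e_1 = (0.6667, -0.3333, 0.6667).
e_1·a_2 = 0.6667·3 + (-0.3333)·3 + 0.6667·3 = 3.0000.
u_2 = a_2 − 3.0000·e_1 = (1.0000, 4.0000, 1.0000).
‖u_2‖ = 4.2426, so e_2 = (0.2357, 0.9428, 0.2357).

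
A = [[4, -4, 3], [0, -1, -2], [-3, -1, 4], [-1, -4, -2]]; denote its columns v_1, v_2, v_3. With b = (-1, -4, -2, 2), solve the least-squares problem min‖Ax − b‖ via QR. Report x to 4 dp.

e_1 = v_1/‖v_1‖ = (4, 0, -3, -1)/5.0990 = (0.7845, 0.0000, -0.5883, -0.1961).
r_{12} = e_1·v_2 = -1.7650.
u_2 = v_2 + 1.7650·e_1 = (-2.6154, -1.0000, -2.0385, -4.3462).
‖u_2‖ = 5.5574, so e_2 = (-0.4706, -0.1799, -0.3668, -0.7820).
r_{13} = e_1·v_3 = 0.3922; r_{23} = e_2·v_3 = -0.9551.
u_3 = v_3 − 0.3922·e_1 + 0.9551·e_2 = (2.2428, -2.1719, 3.8804, -2.6700).
‖u_3‖ = 5.6510, so e_3 = (0.3969, -0.3843, 0.6867, -0.4725).
Qᵀb = (0.0000, 0.3599, -1.1779).
Back-substitute: x_3 = -1.1779/5.6510 = -0.2084.
x_2 = (0.3599 + 0.9551·(-0.2084))/5.5574 = 0.0289.
x_1 = (0.0000 + 1.7650·0.0289 − 0.3922·(-0.2084))/5.0990 = 0.0260.

x = (0.0260, 0.0289, -0.2084)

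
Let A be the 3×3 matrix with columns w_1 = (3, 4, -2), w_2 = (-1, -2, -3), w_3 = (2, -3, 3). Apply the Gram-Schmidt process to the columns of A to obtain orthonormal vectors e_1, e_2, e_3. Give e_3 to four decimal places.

e_3 = (0.8197, -0.5635, 0.1025)

w_1 = (3, 4, -2); ‖w_1‖ = 5.3852, so e_1 = (0.5571, 0.7428, -0.3714).
e_1·w_2 = 0.5571·(-1) + 0.7428·(-2) + (-0.3714)·(-3) = -0.9285.
u_2 = w_2 + 0.9285·e_1 = (-0.4828, -1.3103, -3.3448).
‖u_2‖ = 3.6246, so e_2 = (-0.1332, -0.3615, -0.9228).
e_1·w_3 = 0.5571·2 + 0.7428·(-3) + (-0.3714)·3 = -2.2283; e_2·w_3 = (-0.1332)·2 + (-0.3615)·(-3) + (-0.9228)·3 = -1.9503.
u_3 = w_3 + 2.2283·e_1 + 1.9503·e_2 = (2.9816, -2.0499, 0.3727).
‖u_3‖ = 3.6374, so e_3 = (0.8197, -0.5635, 0.1025).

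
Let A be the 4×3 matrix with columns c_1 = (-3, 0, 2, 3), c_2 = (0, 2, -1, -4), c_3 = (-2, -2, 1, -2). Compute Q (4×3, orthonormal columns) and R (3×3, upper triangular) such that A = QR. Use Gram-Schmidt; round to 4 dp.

Q = [[-0.6396, -0.5490, -0.3130], [0.0000, 0.5752, -0.8049], [0.4264, 0.0784, 0.2146], [0.6396, -0.6013, -0.4561]], R = [[4.6904, -2.9848, 0.4264], [0.0000, 3.4772, 1.2288], [0.0000, 0.0000, 3.3628]]

q_1 = c_1/‖c_1‖ = (-3, 0, 2, 3)/4.6904 = (-0.6396, 0.0000, 0.4264, 0.6396).
r_{12} = q_1·c_2 = -2.9848.
u_2 = c_2 + 2.9848·q_1 = (-1.9091, 2.0000, 0.2727, -2.0909).
‖u_2‖ = 3.4772, so q_2 = (-0.5490, 0.5752, 0.0784, -0.6013).
r_{13} = q_1·c_3 = 0.4264; r_{23} = q_2·c_3 = 1.2288.
u_3 = c_3 − 0.4264·q_1 − 1.2288·q_2 = (-1.0526, -2.7068, 0.7218, -1.5338).
‖u_3‖ = 3.3628, so q_3 = (-0.3130, -0.8049, 0.2146, -0.4561).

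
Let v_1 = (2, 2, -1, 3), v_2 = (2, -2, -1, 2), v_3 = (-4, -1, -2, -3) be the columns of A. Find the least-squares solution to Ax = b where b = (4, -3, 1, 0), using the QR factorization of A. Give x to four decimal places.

x = (-1.0514, 0.9726, -0.7716)

v_1 = (2, 2, -1, 3); ‖v_1‖ = 4.2426, so q_1 = (0.4714, 0.4714, -0.2357, 0.7071).
q_1·v_2 = 0.4714·2 + 0.4714·(-2) + (-0.2357)·(-1) + 0.7071·2 = 1.6499.
u_2 = v_2 − 1.6499·q_1 = (1.2222, -2.7778, -0.6111, 0.8333).
‖u_2‖ = 3.2059, so q_2 = (0.3812, -0.8665, -0.1906, 0.2599).
q_1·v_3 = 0.4714·(-4) + 0.4714·(-1) + (-0.2357)·(-2) + 0.7071·(-3) = -4.0069; q_2·v_3 = 0.3812·(-4) + (-0.8665)·(-1) + (-0.1906)·(-2) + 0.2599·(-3) = -1.0571.
u_3 = v_3 + 4.0069·q_1 + 1.0571·q_2 = (-1.7081, -0.0270, -3.1459, 0.1081).
‖u_3‖ = 3.5815, so q_3 = (-0.4769, -0.0075, -0.8784, 0.0302).
Qᵀb = (0.2357, 3.9337, -2.7635).
Back-substitute: x_3 = -2.7635/3.5815 = -0.7716.
x_2 = (3.9337 + 1.0571·(-0.7716))/3.2059 = 0.9726.
x_1 = (0.2357 − 1.6499·0.9726 + 4.0069·(-0.7716))/4.2426 = -1.0514.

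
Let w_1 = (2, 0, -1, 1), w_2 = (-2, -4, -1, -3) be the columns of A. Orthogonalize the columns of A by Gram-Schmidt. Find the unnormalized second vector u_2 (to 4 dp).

q_1 = w_1/‖w_1‖ = (2, 0, -1, 1)/2.4495 = (0.8165, 0.0000, -0.4082, 0.4082).
r_{12} = q_1·w_2 = -2.4495.
u_2 = w_2 + 2.4495·q_1 = (0.0000, -4.0000, -2.0000, -2.0000).

u_2 = (0.0000, -4.0000, -2.0000, -2.0000)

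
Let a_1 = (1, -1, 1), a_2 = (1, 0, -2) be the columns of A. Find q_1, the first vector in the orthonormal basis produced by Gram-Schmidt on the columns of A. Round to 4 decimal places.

a_1 = (1, -1, 1); ‖a_1‖ = 1.7321, so q_1 = (0.5774, -0.5774, 0.5774).

q_1 = (0.5774, -0.5774, 0.5774)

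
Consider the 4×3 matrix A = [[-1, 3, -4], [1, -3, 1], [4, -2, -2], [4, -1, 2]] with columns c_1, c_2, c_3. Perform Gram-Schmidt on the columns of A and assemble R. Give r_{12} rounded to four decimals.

r_{12} = -3.0870

e_1 = c_1/‖c_1‖ = (-1, 1, 4, 4)/5.8310 = (-0.1715, 0.1715, 0.6860, 0.6860).
r_{12} = e_1·c_2 = -3.0870.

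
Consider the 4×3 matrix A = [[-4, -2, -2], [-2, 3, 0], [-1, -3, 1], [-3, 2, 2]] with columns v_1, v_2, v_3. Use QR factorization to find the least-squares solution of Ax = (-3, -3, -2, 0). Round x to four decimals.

v_1 = (-4, -2, -1, -3); ‖v_1‖ = 5.4772, so q_1 = (-0.7303, -0.3651, -0.1826, -0.5477).
q_1·v_2 = (-0.7303)·(-2) + (-0.3651)·3 + (-0.1826)·(-3) + (-0.5477)·2 = -0.1826.
u_2 = v_2 + 0.1826·q_1 = (-2.1333, 2.9333, -3.0333, 1.9000).
‖u_2‖ = 5.0957, so q_2 = (-0.4186, 0.5756, -0.5953, 0.3729).
q_1·v_3 = (-0.7303)·(-2) + (-0.3651)·0 + (-0.1826)·1 + (-0.5477)·2 = 0.1826; q_2·v_3 = (-0.4186)·(-2) + 0.5756·0 + (-0.5953)·1 + 0.3729·2 = 0.9878.
u_3 = v_3 − 0.1826·q_1 − 0.9878·q_2 = (-1.4531, -0.5019, 1.6213, 1.7317).
‖u_3‖ = 2.8268, so q_3 = (-0.5141, -0.1776, 0.5735, 0.6126).
Qᵀb = (3.6515, 0.7196, 0.9277).
Back-substitute: x_3 = 0.9277/2.8268 = 0.3282.
x_2 = (0.7196 − 0.9878·0.3282)/5.0957 = 0.0776.
x_1 = (3.6515 + 0.1826·0.0776 − 0.1826·0.3282)/5.4772 = 0.6583.

x = (0.6583, 0.0776, 0.3282)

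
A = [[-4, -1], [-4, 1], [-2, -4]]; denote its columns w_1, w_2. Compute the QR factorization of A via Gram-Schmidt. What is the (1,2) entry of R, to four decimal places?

r_{12} = 1.3333

e_1 = w_1/‖w_1‖ = (-4, -4, -2)/6.0000 = (-0.6667, -0.6667, -0.3333).
r_{12} = e_1·w_2 = 1.3333.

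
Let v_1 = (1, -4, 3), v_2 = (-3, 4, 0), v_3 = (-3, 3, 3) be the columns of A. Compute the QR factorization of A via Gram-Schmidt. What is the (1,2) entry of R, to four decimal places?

r_{12} = -3.7262

v_1 = (1, -4, 3); ‖v_1‖ = 5.0990, so e_1 = (0.1961, -0.7845, 0.5883).
r_{12} = e_1·v_2 = -3.7262.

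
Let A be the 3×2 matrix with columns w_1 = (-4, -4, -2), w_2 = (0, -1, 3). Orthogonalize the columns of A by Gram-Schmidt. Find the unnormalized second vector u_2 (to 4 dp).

w_1 = (-4, -4, -2); ‖w_1‖ = 6.0000, so q_1 = (-0.6667, -0.6667, -0.3333).
q_1·w_2 = (-0.6667)·0 + (-0.6667)·(-1) + (-0.3333)·3 = -0.3333.
u_2 = w_2 + 0.3333·q_1 = (-0.2222, -1.2222, 2.8889).

u_2 = (-0.2222, -1.2222, 2.8889)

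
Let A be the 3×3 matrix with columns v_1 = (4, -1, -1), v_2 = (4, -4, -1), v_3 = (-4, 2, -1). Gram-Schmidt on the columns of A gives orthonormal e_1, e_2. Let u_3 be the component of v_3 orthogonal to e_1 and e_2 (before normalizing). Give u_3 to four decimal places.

u_3 = (-0.4706, 0.0000, -1.8824)

v_1 = (4, -1, -1); ‖v_1‖ = 4.2426, so e_1 = (0.9428, -0.2357, -0.2357).
e_1·v_2 = 0.9428·4 + (-0.2357)·(-4) + (-0.2357)·(-1) = 4.9497.
u_2 = v_2 − 4.9497·e_1 = (-0.6667, -2.8333, 0.1667).
‖u_2‖ = 2.9155, so e_2 = (-0.2287, -0.9718, 0.0572).
e_1·v_3 = 0.9428·(-4) + (-0.2357)·2 + (-0.2357)·(-1) = -4.0069; e_2·v_3 = (-0.2287)·(-4) + (-0.9718)·2 + 0.0572·(-1) = -1.0862.
u_3 = v_3 + 4.0069·e_1 + 1.0862·e_2 = (-0.4706, 0.0000, -1.8824).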